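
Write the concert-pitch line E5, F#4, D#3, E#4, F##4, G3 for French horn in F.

The French horn in F sounds a perfect fifth below written, so the written part must be a perfect fifth above concert — transpose each note up.
E5 -> B5
F#4 -> C#5
D#3 -> A#3
E#4 -> B#4
F##4 -> C##5
G3 -> D4

B5 C#5 A#3 B#4 C##5 D4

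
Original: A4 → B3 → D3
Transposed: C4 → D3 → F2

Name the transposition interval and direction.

down a major sixth

Take the first pair: A4 → C4. A to C spans 6 letter names, so the interval is some kind of sixth.
C4 to A4 is 9 semitones, which makes it a major sixth; the second version is lower, so the direction is down.
Checking another pair — D3 → F2 — gives the same interval.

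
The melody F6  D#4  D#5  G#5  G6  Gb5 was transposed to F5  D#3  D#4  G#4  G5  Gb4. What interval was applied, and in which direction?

down a perfect octave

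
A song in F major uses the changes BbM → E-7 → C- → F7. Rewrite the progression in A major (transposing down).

DM G#-7 E- A7

F major down to A major is a minor sixth; each chord root moves by that interval while the quality stays the same.
BbM: root Bb down a minor sixth → D, giving DM.
E-7: root E down a minor sixth → G#, giving G#-7.
C-: root C down a minor sixth → E, giving E-.
F7: root F down a minor sixth → A, giving A7.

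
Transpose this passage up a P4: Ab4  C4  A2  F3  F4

Ab4 up a perfect fourth is Db5.
A perfect fourth up from C4 gives F4.
A perfect fourth up from A2 gives D3.
F3 up a perfect fourth is Bb3.
A perfect fourth up from F4 gives Bb4.

Db5 F4 D3 Bb3 Bb4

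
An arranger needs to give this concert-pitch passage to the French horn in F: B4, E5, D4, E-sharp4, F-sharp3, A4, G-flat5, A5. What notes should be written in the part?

The French horn in F sounds a perfect fifth below written, so the written part must be a perfect fifth above concert — transpose each note up.
B4 becomes F#5
E5 becomes B5
D4 becomes A4
E#4 becomes B#4
F#3 becomes C#4
A4 becomes E5
Gb5 becomes Db6
A5 becomes E6

F#5 B5 A4 B#4 C#4 E5 Db6 E6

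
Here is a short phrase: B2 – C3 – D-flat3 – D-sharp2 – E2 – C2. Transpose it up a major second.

B2 to C#3
C3 to D3
Db3 to Eb3
D#2 to E#2
E2 to F#2
C2 to D2

C#3 D3 Eb3 E#2 F#2 D2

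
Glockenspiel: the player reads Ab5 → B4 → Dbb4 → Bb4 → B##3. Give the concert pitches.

Ab7 B6 Dbb6 Bb6 B##5

The glockenspiel sounds a perfect fifteenth above written, so transpose each written note up a perfect fifteenth.
Ab5 becomes Ab7
B4 becomes B6
Dbb4 becomes Dbb6
Bb4 becomes Bb6
B##3 becomes B##5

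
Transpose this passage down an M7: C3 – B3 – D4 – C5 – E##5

C3 to Db2
B3 to C3
D4 to Eb3
C5 to Db4
E##5 to F##4

Db2 C3 Eb3 Db4 F##4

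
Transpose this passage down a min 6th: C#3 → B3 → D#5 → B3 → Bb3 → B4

E#2 D#3 F##4 D#3 D3 D#4

C#3 down a minor sixth is E#2.
B3 down a minor sixth is D#3.
D#5: a sixth down reaches F, and 8 semitones makes it F##4.
A minor sixth down from B3 gives D#3.
A minor sixth down from Bb3 gives D3.
B4 down a minor sixth is D#4.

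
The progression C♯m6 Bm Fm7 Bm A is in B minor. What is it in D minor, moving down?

Em6 Dm Abm7 Dm C

B minor down to D minor is a major sixth; each chord root moves by that interval while the quality stays the same.
C♯m6: root C♯ down a major sixth → E, giving Em6.
Bm: root B down a major sixth → D, giving Dm.
Fm7: root F down a major sixth → Ab, giving Abm7.
Bm: root B down a major sixth → D, giving Dm.
A: root A down a major sixth → C, giving C.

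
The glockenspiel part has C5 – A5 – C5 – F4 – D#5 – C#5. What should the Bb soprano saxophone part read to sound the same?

D7 B7 D7 G6 E#7 D#7

First find concert pitch: the glockenspiel sounds a perfect fifteenth above written, so C5 A5 C5 F4 D#5 C#5 sounds C7 A7 C7 F6 D#7 C#7.
Then write for Bb soprano saxophone: it sounds a major second below written, so the part must be a major second above concert.
C7 → D7
A7 → B7
C7 → D7
F6 → G6
D#7 → E#7
C#7 → D#7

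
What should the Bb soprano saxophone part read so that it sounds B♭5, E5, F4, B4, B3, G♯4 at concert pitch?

The Bb soprano saxophone sounds a major second below written, so the written part must be a major second above concert — transpose each note up.
Bb5 to C6
E5 to F#5
F4 to G4
B4 to C#5
B3 to C#4
G#4 to A#4

C6 F#5 G4 C#5 C#4 A#4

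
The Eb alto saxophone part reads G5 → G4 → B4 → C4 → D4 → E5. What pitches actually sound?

The Eb alto saxophone sounds a major sixth below written, so transpose each written note down a major sixth.
G5 becomes Bb4
G4 becomes Bb3
B4 becomes D4
C4 becomes Eb3
D4 becomes F3
E5 becomes G4

Bb4 Bb3 D4 Eb3 F3 G4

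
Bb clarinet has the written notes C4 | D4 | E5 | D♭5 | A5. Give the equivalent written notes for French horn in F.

F4 G4 A5 Gb5 D6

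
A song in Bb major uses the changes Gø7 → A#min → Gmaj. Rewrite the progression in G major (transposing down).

Eø7 F##min Emaj

Bb major down to G major is a minor third; each chord root moves by that interval while the quality stays the same.
Gø7: root G down a minor third → E, giving Eø7.
A#min: root A# down a minor third → F##, giving F##min.
Gmaj: root G down a minor third → E, giving Emaj.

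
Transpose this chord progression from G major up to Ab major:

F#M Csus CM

G major up to Ab major is a minor second; each chord root moves by that interval while the quality stays the same.
F#M: root F# up a minor second → G, giving GM.
Csus: root C up a minor second → Db, giving Dbsus.
CM: root C up a minor second → Db, giving DbM.

GM Dbsus DbM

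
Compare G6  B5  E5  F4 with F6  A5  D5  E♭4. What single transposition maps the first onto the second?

down a major second

From G6 to F6 is 2 letter names — a second of some quality.
F6 to G6 is 2 semitones, which makes it a major second; the second version is lower, so the direction is down.
Checking another pair — F4 → Eb4 — gives the same interval.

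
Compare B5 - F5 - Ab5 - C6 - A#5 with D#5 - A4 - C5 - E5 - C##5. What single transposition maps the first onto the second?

down a minor sixth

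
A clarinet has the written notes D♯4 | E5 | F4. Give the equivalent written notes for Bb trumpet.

C##4 D#5 E4

First find concert pitch: the A clarinet sounds a minor third below written, so D♯4 E5 F4 sounds B#3 C#5 D4.
Then write for Bb trumpet: it sounds a major second below written, so the part must be a major second above concert.
B#3 → C##4
C#5 → D#5
D4 → E4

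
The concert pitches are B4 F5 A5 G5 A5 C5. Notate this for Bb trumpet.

Written C4 sounds as Bb3 on the Bb trumpet, so concert pitches are written a major second up.
B4 -> C#5
F5 -> G5
A5 -> B5
G5 -> A5
A5 -> B5
C5 -> D5

C#5 G5 B5 A5 B5 D5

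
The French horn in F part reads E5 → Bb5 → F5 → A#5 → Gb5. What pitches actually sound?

A4 Eb5 Bb4 D#5 Cb5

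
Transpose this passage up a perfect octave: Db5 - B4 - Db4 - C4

Db5 to Db6
B4 to B5
Db4 to Db5
C4 to C5

Db6 B5 Db5 C5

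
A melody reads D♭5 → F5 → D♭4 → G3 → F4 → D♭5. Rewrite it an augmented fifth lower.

Db5 down an augmented fifth is Gbb4.
F5 down an augmented fifth is Bbb4.
Db4 down an augmented fifth is Gbb3.
G3 down an augmented fifth is Cb3.
An augmented fifth down from F4 gives Bbb3.
An augmented fifth down from Db5 gives Gbb4.

Gbb4 Bbb4 Gbb3 Cb3 Bbb3 Gbb4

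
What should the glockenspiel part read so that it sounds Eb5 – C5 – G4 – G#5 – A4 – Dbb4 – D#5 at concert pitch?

Written C4 sounds as C6 on the glockenspiel, so concert pitches are written a perfect fifteenth down.
Eb5 becomes Eb3
C5 becomes C3
G4 becomes G2
G#5 becomes G#3
A4 becomes A2
Dbb4 becomes Dbb2
D#5 becomes D#3

Eb3 C3 G2 G#3 A2 Dbb2 D#3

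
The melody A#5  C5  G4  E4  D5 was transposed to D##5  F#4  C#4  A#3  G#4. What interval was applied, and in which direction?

From A#5 to D##5 is 5 letter names — a fifth of some quality.
D##5 to A#5 is 6 semitones, which makes it a diminished fifth; the second version is lower, so the direction is down.
Checking another pair — D5 → G#4 — gives the same interval.

down a diminished fifth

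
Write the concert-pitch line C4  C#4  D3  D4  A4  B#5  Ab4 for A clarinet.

Written C4 sounds as A3 on the A clarinet, so concert pitches are written a minor third up.
C4 becomes Eb4
C#4 becomes E4
D3 becomes F3
D4 becomes F4
A4 becomes C5
B#5 becomes D#6
Ab4 becomes Cb5

Eb4 E4 F3 F4 C5 D#6 Cb5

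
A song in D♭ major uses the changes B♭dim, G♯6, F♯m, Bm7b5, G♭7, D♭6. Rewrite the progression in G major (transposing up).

Edim C##6 B#m E#m7b5 C7 G6

D♭ major up to G major is an augmented fourth; each chord root moves by that interval while the quality stays the same.
B♭dim: root B♭ up an augmented fourth → E, giving Edim.
G♯6: root G♯ up an augmented fourth → C##, giving C##6.
F♯m: root F♯ up an augmented fourth → B#, giving B#m.
Bm7b5: root B up an augmented fourth → E#, giving E#m7b5.
G♭7: root G♭ up an augmented fourth → C, giving C7.
D♭6: root D♭ up an augmented fourth → G, giving G6.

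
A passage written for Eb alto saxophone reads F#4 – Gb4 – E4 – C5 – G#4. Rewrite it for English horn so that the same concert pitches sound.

First find concert pitch: the Eb alto saxophone sounds a major sixth below written, so F#4 Gb4 E4 C5 G#4 sounds A3 Bbb3 G3 Eb4 B3.
Then write for English horn: it sounds a perfect fifth below written, so the part must be a perfect fifth above concert.
A3 → E4
Bbb3 → Fb4
G3 → D4
Eb4 → Bb4
B3 → F#4

E4 Fb4 D4 Bb4 F#4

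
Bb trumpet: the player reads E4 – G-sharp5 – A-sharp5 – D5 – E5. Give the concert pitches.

The Bb trumpet sounds a major second below written, so transpose each written note down a major second.
E4 gives D4
G#5 gives F#5
A#5 gives G#5
D5 gives C5
E5 gives D5

D4 F#5 G#5 C5 D5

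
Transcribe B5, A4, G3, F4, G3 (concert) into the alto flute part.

The alto flute sounds a perfect fourth below written, so the written part must be a perfect fourth above concert — transpose each note up.
B5 -> E6
A4 -> D5
G3 -> C4
F4 -> Bb4
G3 -> C4

E6 D5 C4 Bb4 C4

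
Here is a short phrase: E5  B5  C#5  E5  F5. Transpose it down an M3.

A major third down from E5 gives C5.
B5 down a major third is G5.
A major third down from C#5 gives A4.
A major third down from E5 gives C5.
F5: a third down reaches D, and 4 semitones makes it Db5.

C5 G5 A4 C5 Db5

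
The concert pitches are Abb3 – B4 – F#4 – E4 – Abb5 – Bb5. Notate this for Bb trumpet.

Bbb3 C#5 G#4 F#4 Bbb5 C6

The Bb trumpet sounds a major second below written, so the written part must be a major second above concert — transpose each note up.
Abb3 -> Bbb3
B4 -> C#5
F#4 -> G#4
E4 -> F#4
Abb5 -> Bbb5
Bb5 -> C6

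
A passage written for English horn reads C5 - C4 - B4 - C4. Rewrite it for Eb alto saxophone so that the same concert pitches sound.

First find concert pitch: the English horn sounds a perfect fifth below written, so C5 C4 B4 C4 sounds F4 F3 E4 F3.
Then write for Eb alto saxophone: it sounds a major sixth below written, so the part must be a major sixth above concert.
F4 → D5
F3 → D4
E4 → C#5
F3 → D4

D5 D4 C#5 D4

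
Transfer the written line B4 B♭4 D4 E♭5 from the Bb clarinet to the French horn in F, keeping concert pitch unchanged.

First find concert pitch: the Bb clarinet sounds a major second below written, so B4 B♭4 D4 E♭5 sounds A4 Ab4 C4 Db5.
Then write for French horn in F: it sounds a perfect fifth below written, so the part must be a perfect fifth above concert.
A4 → E5
Ab4 → Eb5
C4 → G4
Db5 → Ab5

E5 Eb5 G4 Ab5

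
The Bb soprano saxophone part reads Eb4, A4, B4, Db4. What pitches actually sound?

Db4 G4 A4 Cb4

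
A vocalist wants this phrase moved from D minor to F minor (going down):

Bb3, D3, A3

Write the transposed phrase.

From D down to F is a major sixth; apply that to each pitch.
Bb3 → Db3
D3 → F2
A3 → C3

Db3 F2 C3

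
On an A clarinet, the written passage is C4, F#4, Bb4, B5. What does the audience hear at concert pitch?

A3 D#4 G4 G#5

Written C4 on the A clarinet sounds as A3, a minor third lower; apply that shift to every note.
C4 to A3
F#4 to D#4
Bb4 to G4
B5 to G#5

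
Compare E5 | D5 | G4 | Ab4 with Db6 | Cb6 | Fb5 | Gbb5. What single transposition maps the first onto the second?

From E5 to Db6 is 7 letter names — a seventh of some quality.
E5 to Db6 is 9 semitones, which makes it a diminished seventh; the second version is higher, so the direction is up.
Checking another pair — Ab4 → Gbb5 — gives the same interval.

up a diminished seventh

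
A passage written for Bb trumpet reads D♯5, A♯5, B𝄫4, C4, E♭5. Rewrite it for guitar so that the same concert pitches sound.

C#6 G#6 Abb5 Bb4 Db6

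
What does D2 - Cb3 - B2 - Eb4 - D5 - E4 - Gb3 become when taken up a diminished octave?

D2: an octave up reaches D, and 11 semitones makes it Db3.
A diminished octave up from Cb3 gives Cbb4.
A diminished octave up from B2 gives Bb3.
A diminished octave up from Eb4 gives Ebb5.
D5: an octave up reaches D, and 11 semitones makes it Db6.
A diminished octave up from E4 gives Eb5.
Gb3: an octave up reaches G, and 11 semitones makes it Gbb4.

Db3 Cbb4 Bb3 Ebb5 Db6 Eb5 Gbb4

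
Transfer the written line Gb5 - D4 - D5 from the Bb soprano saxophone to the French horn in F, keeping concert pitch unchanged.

Cb6 G4 G5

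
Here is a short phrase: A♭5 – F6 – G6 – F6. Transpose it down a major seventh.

Bbb4 Gb5 Ab5 Gb5

Ab5 becomes Bbb4
F6 becomes Gb5
G6 becomes Ab5
F6 becomes Gb5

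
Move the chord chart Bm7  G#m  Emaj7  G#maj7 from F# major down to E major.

F# major down to E major is a major second; each chord root moves by that interval while the quality stays the same.
Bm7: root B down a major second → A, giving Am7.
G#m: root G# down a major second → F#, giving F#m.
Emaj7: root E down a major second → D, giving Dmaj7.
G#maj7: root G# down a major second → F#, giving F#maj7.

Am7 F#m Dmaj7 F#maj7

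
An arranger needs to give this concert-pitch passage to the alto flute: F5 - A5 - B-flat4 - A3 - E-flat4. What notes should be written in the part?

The alto flute sounds a perfect fourth below written, so the written part must be a perfect fourth above concert — transpose each note up.
F5 becomes Bb5
A5 becomes D6
Bb4 becomes Eb5
A3 becomes D4
Eb4 becomes Ab4

Bb5 D6 Eb5 D4 Ab4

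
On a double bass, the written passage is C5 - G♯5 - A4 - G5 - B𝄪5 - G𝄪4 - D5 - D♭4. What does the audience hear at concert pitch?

The double bass sounds a perfect octave below written, so transpose each written note down a perfect octave.
C5 -> C4
G#5 -> G#4
A4 -> A3
G5 -> G4
B##5 -> B##4
G##4 -> G##3
D5 -> D4
Db4 -> Db3

C4 G#4 A3 G4 B##4 G##3 D4 Db3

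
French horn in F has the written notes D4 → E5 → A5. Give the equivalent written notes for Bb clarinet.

First find concert pitch: the French horn in F sounds a perfect fifth below written, so D4 E5 A5 sounds G3 A4 D5.
Then write for Bb clarinet: it sounds a major second below written, so the part must be a major second above concert.
G3 → A3
A4 → B4
D5 → E5

A3 B4 E5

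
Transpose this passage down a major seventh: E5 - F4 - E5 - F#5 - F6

F4 Gb3 F4 G4 Gb5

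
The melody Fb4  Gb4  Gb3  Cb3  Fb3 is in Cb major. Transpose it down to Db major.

From Cb down to Db is a minor seventh; apply that to each pitch.
Fb4 becomes Gb3
Gb4 becomes Ab3
Gb3 becomes Ab2
Cb3 becomes Db2
Fb3 becomes Gb2

Gb3 Ab3 Ab2 Db2 Gb2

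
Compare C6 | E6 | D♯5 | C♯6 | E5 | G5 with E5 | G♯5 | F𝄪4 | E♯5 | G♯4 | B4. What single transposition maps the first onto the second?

down a minor sixth

Take the first pair: C6 → E5. C to E spans 6 letter names, so the interval is some kind of sixth.
E5 to C6 is 8 semitones, which makes it a minor sixth; the second version is lower, so the direction is down.
Checking another pair — G5 → B4 — gives the same interval.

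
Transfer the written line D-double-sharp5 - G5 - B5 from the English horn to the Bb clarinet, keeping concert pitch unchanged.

First find concert pitch: the English horn sounds a perfect fifth below written, so D-double-sharp5 G5 B5 sounds G##4 C5 E5.
Then write for Bb clarinet: it sounds a major second below written, so the part must be a major second above concert.
G##4 → A##4
C5 → D5
E5 → F#5

A##4 D5 F#5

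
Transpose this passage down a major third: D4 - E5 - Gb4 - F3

D4 becomes Bb3
E5 becomes C5
Gb4 becomes Ebb4
F3 becomes Db3

Bb3 C5 Ebb4 Db3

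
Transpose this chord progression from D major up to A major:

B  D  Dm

F# A Am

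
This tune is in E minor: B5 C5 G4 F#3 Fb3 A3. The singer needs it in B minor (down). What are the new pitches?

F#5 G4 D4 C#3 Cb3 E3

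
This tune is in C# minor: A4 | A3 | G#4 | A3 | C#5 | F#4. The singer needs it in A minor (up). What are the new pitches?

F5 F4 E5 F4 A5 D5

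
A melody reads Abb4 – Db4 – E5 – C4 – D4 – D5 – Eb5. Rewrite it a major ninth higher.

Bbb5 Eb5 F#6 D5 E5 E6 F6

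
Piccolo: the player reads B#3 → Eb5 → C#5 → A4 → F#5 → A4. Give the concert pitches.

B#4 Eb6 C#6 A5 F#6 A5

The piccolo sounds a perfect octave above written, so transpose each written note up a perfect octave.
B#3 -> B#4
Eb5 -> Eb6
C#5 -> C#6
A4 -> A5
F#5 -> F#6
A4 -> A5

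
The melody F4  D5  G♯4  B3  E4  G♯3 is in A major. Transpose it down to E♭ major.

Cb4 Ab4 D4 F3 Bb3 D3

A major to E♭ major down is an augmented fourth, so every note moves down by that interval.
F4 becomes Cb4
D5 becomes Ab4
G#4 becomes D4
B3 becomes F3
E4 becomes Bb3
G#3 becomes D3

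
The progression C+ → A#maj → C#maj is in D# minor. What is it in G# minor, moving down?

F+ D#maj F#maj

D# minor down to G# minor is a perfect fifth; each chord root moves by that interval while the quality stays the same.
C+: root C down a perfect fifth → F, giving F+.
A#maj: root A# down a perfect fifth → D#, giving D#maj.
C#maj: root C# down a perfect fifth → F#, giving F#maj.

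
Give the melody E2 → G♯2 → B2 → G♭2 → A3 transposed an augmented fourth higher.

E2 to A#2
G#2 to C##3
B2 to E#3
Gb2 to C3
A3 to D#4

A#2 C##3 E#3 C3 D#4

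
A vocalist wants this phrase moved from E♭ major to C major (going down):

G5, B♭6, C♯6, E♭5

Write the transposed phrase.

E5 G6 A#5 C5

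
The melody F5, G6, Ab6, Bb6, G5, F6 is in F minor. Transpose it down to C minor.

C5 D6 Eb6 F6 D5 C6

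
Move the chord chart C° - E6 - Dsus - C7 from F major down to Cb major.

Gb° Bb6 Absus Gb7

F major down to Cb major is an augmented fourth; each chord root moves by that interval while the quality stays the same.
C°: root C down an augmented fourth → Gb, giving Gb°.
E6: root E down an augmented fourth → Bb, giving Bb6.
Dsus: root D down an augmented fourth → Ab, giving Absus.
C7: root C down an augmented fourth → Gb, giving Gb7.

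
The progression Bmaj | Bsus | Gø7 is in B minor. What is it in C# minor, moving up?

B minor up to C# minor is a major second; each chord root moves by that interval while the quality stays the same.
Bmaj: root B up a major second → C#, giving C#maj.
Bsus: root B up a major second → C#, giving C#sus.
Gø7: root G up a major second → A, giving Aø7.

C#maj C#sus Aø7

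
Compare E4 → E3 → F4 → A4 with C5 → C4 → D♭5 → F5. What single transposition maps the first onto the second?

Take the first pair: E4 → C5. E to C spans 6 letter names, so the interval is some kind of sixth.
E4 to C5 is 8 semitones, which makes it a minor sixth; the second version is higher, so the direction is up.
Checking another pair — A4 → F5 — gives the same interval.

up a minor sixth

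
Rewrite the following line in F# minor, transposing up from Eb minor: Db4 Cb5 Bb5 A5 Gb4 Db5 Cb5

E4 D5 C#6 B#5 A4 E5 D5

Eb minor to F# minor up is an augmented second, so every note moves up by that interval.
Db4 becomes E4
Cb5 becomes D5
Bb5 becomes C#6
A5 becomes B#5
Gb4 becomes A4
Db5 becomes E5
Cb5 becomes D5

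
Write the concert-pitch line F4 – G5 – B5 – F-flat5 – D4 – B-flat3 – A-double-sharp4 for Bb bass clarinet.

G5 A6 C#7 Gb6 E5 C5 B##5

The Bb bass clarinet sounds a major ninth below written, so the written part must be a major ninth above concert — transpose each note up.
F4 -> G5
G5 -> A6
B5 -> C#7
Fb5 -> Gb6
D4 -> E5
Bb3 -> C5
A##4 -> B##5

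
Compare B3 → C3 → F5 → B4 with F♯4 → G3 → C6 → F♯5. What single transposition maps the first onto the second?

up a perfect fifth

Take the first pair: B3 → F#4. B to F spans 5 letter names, so the interval is some kind of fifth.
B3 to F#4 is 7 semitones, which makes it a perfect fifth; the second version is higher, so the direction is up.
Checking another pair — B4 → F#5 — gives the same interval.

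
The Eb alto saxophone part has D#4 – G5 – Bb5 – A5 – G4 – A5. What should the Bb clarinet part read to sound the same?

G#3 C5 Eb5 D5 C4 D5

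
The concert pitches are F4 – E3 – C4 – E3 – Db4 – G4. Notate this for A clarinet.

The A clarinet sounds a minor third below written, so the written part must be a minor third above concert — transpose each note up.
F4 gives Ab4
E3 gives G3
C4 gives Eb4
E3 gives G3
Db4 gives Fb4
G4 gives Bb4

Ab4 G3 Eb4 G3 Fb4 Bb4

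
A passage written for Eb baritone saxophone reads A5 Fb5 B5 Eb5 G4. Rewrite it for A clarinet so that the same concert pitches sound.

Eb4 Cbb4 F4 Bbb3 Db3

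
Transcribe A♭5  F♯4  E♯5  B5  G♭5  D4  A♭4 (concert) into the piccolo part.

Written C4 sounds as C5 on the piccolo, so concert pitches are written a perfect octave down.
Ab5 → Ab4
F#4 → F#3
E#5 → E#4
B5 → B4
Gb5 → Gb4
D4 → D3
Ab4 → Ab3

Ab4 F#3 E#4 B4 Gb4 D3 Ab3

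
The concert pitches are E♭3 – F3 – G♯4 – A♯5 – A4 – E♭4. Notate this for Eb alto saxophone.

Written C4 sounds as Eb3 on the Eb alto saxophone, so concert pitches are written a major sixth up.
Eb3 to C4
F3 to D4
G#4 to E#5
A#5 to F##6
A4 to F#5
Eb4 to C5

C4 D4 E#5 F##6 F#5 C5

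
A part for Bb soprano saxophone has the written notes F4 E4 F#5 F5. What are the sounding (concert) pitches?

Eb4 D4 E5 Eb5

The Bb soprano saxophone sounds a major second below written, so transpose each written note down a major second.
F4 becomes Eb4
E4 becomes D4
F#5 becomes E5
F5 becomes Eb5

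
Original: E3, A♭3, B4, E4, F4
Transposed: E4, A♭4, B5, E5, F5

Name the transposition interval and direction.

up a perfect octave

Take the first pair: E3 → E4. E to E spans 8 letter names, so the interval is some kind of octave.
E3 to E4 is 12 semitones, which makes it a perfect octave; the second version is higher, so the direction is up.
Checking another pair — F4 → F5 — gives the same interval.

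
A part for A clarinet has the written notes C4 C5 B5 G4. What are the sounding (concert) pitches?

A3 A4 G#5 E4

The A clarinet sounds a minor third below written, so transpose each written note down a minor third.
C4 gives A3
C5 gives A4
B5 gives G#5
G4 gives E4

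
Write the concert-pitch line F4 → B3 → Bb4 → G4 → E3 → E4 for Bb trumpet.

G4 C#4 C5 A4 F#3 F#4

Written C4 sounds as Bb3 on the Bb trumpet, so concert pitches are written a major second up.
F4 becomes G4
B3 becomes C#4
Bb4 becomes C5
G4 becomes A4
E3 becomes F#3
E4 becomes F#4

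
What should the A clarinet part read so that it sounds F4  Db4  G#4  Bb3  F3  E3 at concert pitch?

Ab4 Fb4 B4 Db4 Ab3 G3

Written C4 sounds as A3 on the A clarinet, so concert pitches are written a minor third up.
F4 gives Ab4
Db4 gives Fb4
G#4 gives B4
Bb3 gives Db4
F3 gives Ab3
E3 gives G3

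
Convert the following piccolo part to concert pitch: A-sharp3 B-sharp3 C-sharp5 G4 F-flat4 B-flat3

Written C4 on the piccolo sounds as C5, a perfect octave higher; apply that shift to every note.
A#3 becomes A#4
B#3 becomes B#4
C#5 becomes C#6
G4 becomes G5
Fb4 becomes Fb5
Bb3 becomes Bb4

A#4 B#4 C#6 G5 Fb5 Bb4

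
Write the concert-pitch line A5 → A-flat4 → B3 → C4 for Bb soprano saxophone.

B5 Bb4 C#4 D4

The Bb soprano saxophone sounds a major second below written, so the written part must be a major second above concert — transpose each note up.
A5 -> B5
Ab4 -> Bb4
B3 -> C#4
C4 -> D4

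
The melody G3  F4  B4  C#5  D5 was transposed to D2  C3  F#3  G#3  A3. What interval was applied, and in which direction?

down a perfect eleventh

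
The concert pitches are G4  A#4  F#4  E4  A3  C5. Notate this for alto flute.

C5 D#5 B4 A4 D4 F5

The alto flute sounds a perfect fourth below written, so the written part must be a perfect fourth above concert — transpose each note up.
G4 to C5
A#4 to D#5
F#4 to B4
E4 to A4
A3 to D4
C5 to F5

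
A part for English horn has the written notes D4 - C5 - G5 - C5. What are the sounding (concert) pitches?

Written C4 on the English horn sounds as F3, a perfect fifth lower; apply that shift to every note.
D4 gives G3
C5 gives F4
G5 gives C5
C5 gives F4

G3 F4 C5 F4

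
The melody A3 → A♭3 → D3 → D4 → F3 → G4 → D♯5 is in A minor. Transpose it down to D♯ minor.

A minor to D♯ minor down is a diminished fifth, so every note moves down by that interval.
A3 gives D#3
Ab3 gives D3
D3 gives G#2
D4 gives G#3
F3 gives B2
G4 gives C#4
D#5 gives G##4

D#3 D3 G#2 G#3 B2 C#4 G##4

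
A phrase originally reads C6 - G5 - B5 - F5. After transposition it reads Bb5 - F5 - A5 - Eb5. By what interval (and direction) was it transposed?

Take the first pair: C6 → Bb5. C to B spans 2 letter names, so the interval is some kind of second.
Bb5 to C6 is 2 semitones, which makes it a major second; the second version is lower, so the direction is down.
Checking another pair — F5 → Eb5 — gives the same interval.

down a major second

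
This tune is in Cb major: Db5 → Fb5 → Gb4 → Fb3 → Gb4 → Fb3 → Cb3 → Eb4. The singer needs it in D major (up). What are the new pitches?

E5 G5 A4 G3 A4 G3 D3 F#4

Cb major to D major up is an augmented second, so every note moves up by that interval.
Db5 to E5
Fb5 to G5
Gb4 to A4
Fb3 to G3
Gb4 to A4
Fb3 to G3
Cb3 to D3
Eb4 to F#4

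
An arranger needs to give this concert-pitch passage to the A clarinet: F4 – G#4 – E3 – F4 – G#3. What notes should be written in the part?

The A clarinet sounds a minor third below written, so the written part must be a minor third above concert — transpose each note up.
F4 → Ab4
G#4 → B4
E3 → G3
F4 → Ab4
G#3 → B3

Ab4 B4 G3 Ab4 B3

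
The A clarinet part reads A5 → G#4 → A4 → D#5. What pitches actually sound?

F#5 E#4 F#4 B#4

The A clarinet sounds a minor third below written, so transpose each written note down a minor third.
A5 -> F#5
G#4 -> E#4
A4 -> F#4
D#5 -> B#4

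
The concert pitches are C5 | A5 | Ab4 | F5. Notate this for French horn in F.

The French horn in F sounds a perfect fifth below written, so the written part must be a perfect fifth above concert — transpose each note up.
C5 to G5
A5 to E6
Ab4 to Eb5
F5 to C6

G5 E6 Eb5 C6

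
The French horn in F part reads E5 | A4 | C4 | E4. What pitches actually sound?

A4 D4 F3 A3

The French horn in F sounds a perfect fifth below written, so transpose each written note down a perfect fifth.
E5 gives A4
A4 gives D4
C4 gives F3
E4 gives A3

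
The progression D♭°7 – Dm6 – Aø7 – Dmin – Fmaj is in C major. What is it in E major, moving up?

F°7 F#m6 C#ø7 F#min Amaj

C major up to E major is a major third; each chord root moves by that interval while the quality stays the same.
D♭°7: root D♭ up a major third → F, giving F°7.
Dm6: root D up a major third → F#, giving F#m6.
Aø7: root A up a major third → C#, giving C#ø7.
Dmin: root D up a major third → F#, giving F#min.
Fmaj: root F up a major third → A, giving Amaj.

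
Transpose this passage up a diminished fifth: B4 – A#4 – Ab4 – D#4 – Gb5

F5 E5 Ebb5 A4 Dbb6

B4 becomes F5
A#4 becomes E5
Ab4 becomes Ebb5
D#4 becomes A4
Gb5 becomes Dbb6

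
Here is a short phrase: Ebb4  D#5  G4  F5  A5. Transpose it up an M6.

Cb5 B#5 E5 D6 F#6

A major sixth up from Ebb4 gives Cb5.
D#5 up a major sixth is B#5.
A major sixth up from G4 gives E5.
A major sixth up from F5 gives D6.
A5: a sixth up reaches F, and 9 semitones makes it F#6.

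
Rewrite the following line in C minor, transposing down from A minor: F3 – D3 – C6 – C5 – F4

Ab2 F2 Eb5 Eb4 Ab3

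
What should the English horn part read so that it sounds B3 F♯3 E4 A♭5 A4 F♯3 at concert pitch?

The English horn sounds a perfect fifth below written, so the written part must be a perfect fifth above concert — transpose each note up.
B3 → F#4
F#3 → C#4
E4 → B4
Ab5 → Eb6
A4 → E5
F#3 → C#4

F#4 C#4 B4 Eb6 E5 C#4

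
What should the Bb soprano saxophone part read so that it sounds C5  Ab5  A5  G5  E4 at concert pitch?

The Bb soprano saxophone sounds a major second below written, so the written part must be a major second above concert — transpose each note up.
C5 → D5
Ab5 → Bb5
A5 → B5
G5 → A5
E4 → F#4

D5 Bb5 B5 A5 F#4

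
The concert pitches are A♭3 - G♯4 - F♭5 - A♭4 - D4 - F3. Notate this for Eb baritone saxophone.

The Eb baritone saxophone sounds a major thirteenth below written, so the written part must be a major thirteenth above concert — transpose each note up.
Ab3 → F5
G#4 → E#6
Fb5 → Db7
Ab4 → F6
D4 → B5
F3 → D5

F5 E#6 Db7 F6 B5 D5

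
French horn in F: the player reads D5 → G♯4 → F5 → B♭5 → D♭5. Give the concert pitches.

G4 C#4 Bb4 Eb5 Gb4

The French horn in F sounds a perfect fifth below written, so transpose each written note down a perfect fifth.
D5 gives G4
G#4 gives C#4
F5 gives Bb4
Bb5 gives Eb5
Db5 gives Gb4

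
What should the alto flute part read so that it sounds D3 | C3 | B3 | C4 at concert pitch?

G3 F3 E4 F4

The alto flute sounds a perfect fourth below written, so the written part must be a perfect fourth above concert — transpose each note up.
D3 gives G3
C3 gives F3
B3 gives E4
C4 gives F4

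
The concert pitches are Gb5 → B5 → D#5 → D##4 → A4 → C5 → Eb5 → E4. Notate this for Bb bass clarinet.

Written C4 sounds as Bb2 on the Bb bass clarinet, so concert pitches are written a major ninth up.
Gb5 to Ab6
B5 to C#7
D#5 to E#6
D##4 to E##5
A4 to B5
C5 to D6
Eb5 to F6
E4 to F#5

Ab6 C#7 E#6 E##5 B5 D6 F6 F#5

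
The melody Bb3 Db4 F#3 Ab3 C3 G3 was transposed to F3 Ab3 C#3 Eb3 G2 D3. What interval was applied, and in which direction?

down a perfect fourth

From Bb3 to F3 is 4 letter names — a fourth of some quality.
F3 to Bb3 is 5 semitones, which makes it a perfect fourth; the second version is lower, so the direction is down.
Checking another pair — G3 → D3 — gives the same interval.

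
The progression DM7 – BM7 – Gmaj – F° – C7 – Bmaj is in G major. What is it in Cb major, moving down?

GbM7 EbM7 Cbmaj Bbb° Fb7 Ebmaj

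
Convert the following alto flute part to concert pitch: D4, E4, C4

Written C4 on the alto flute sounds as G3, a perfect fourth lower; apply that shift to every note.
D4 → A3
E4 → B3
C4 → G3

A3 B3 G3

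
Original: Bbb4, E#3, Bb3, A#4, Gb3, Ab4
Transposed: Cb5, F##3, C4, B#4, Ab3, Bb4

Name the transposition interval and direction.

up a major second

Take the first pair: Bbb4 → Cb5. B to C spans 2 letter names, so the interval is some kind of second.
Bbb4 to Cb5 is 2 semitones, which makes it a major second; the second version is higher, so the direction is up.
Checking another pair — Ab4 → Bb4 — gives the same interval.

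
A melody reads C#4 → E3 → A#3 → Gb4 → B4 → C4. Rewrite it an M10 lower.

A2 C2 F#2 Ebb3 G3 Ab2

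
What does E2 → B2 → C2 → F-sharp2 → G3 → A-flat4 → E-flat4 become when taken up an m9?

F3 C4 Db3 G3 Ab4 Bbb5 Fb5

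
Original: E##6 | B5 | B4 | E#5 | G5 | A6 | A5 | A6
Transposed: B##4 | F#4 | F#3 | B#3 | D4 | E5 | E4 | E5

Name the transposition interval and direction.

down a perfect eleventh

Take the first pair: E##6 → B##4. E to B spans 11 letter names, so the interval is some kind of eleventh.
B##4 to E##6 is 17 semitones, which makes it a perfect eleventh; the second version is lower, so the direction is down.
Checking another pair — A6 → E5 — gives the same interval.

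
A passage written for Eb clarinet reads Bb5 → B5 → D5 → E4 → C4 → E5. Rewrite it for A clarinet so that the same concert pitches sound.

Fb6 F6 Ab5 Bb4 Gb4 Bb5

First find concert pitch: the Eb clarinet sounds a minor third above written, so Bb5 B5 D5 E4 C4 E5 sounds Db6 D6 F5 G4 Eb4 G5.
Then write for A clarinet: it sounds a minor third below written, so the part must be a minor third above concert.
Db6 → Fb6
D6 → F6
F5 → Ab5
G4 → Bb4
Eb4 → Gb4
G5 → Bb5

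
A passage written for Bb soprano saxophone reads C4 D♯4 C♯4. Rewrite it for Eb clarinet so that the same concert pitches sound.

G3 A#3 G#3

First find concert pitch: the Bb soprano saxophone sounds a major second below written, so C4 D♯4 C♯4 sounds Bb3 C#4 B3.
Then write for Eb clarinet: it sounds a minor third above written, so the part must be a minor third below concert.
Bb3 → G3
C#4 → A#3
B3 → G#3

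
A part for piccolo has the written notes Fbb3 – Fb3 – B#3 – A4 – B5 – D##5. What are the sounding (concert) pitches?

Fbb4 Fb4 B#4 A5 B6 D##6

Written C4 on the piccolo sounds as C5, a perfect octave higher; apply that shift to every note.
Fbb3 becomes Fbb4
Fb3 becomes Fb4
B#3 becomes B#4
A4 becomes A5
B5 becomes B6
D##5 becomes D##6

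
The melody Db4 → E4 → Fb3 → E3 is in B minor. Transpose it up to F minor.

B minor to F minor up is a diminished fifth, so every note moves up by that interval.
Db4 to Abb4
E4 to Bb4
Fb3 to Cbb4
E3 to Bb3

Abb4 Bb4 Cbb4 Bb3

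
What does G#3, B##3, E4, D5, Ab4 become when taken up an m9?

A4 C##5 F5 Eb6 Bbb5

G#3: a ninth up reaches A, and 13 semitones makes it A4.
A minor ninth up from B##3 gives C##5.
E4 up a minor ninth is F5.
D5 up a minor ninth is Eb6.
A minor ninth up from Ab4 gives Bbb5.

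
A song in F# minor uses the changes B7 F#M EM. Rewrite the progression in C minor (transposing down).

F# minor down to C minor is an augmented fourth; each chord root moves by that interval while the quality stays the same.
B7: root B down an augmented fourth → F, giving F7.
F#M: root F# down an augmented fourth → C, giving CM.
EM: root E down an augmented fourth → Bb, giving BbM.

F7 CM BbM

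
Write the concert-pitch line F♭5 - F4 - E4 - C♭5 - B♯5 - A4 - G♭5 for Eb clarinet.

Db5 D4 C#4 Ab4 G##5 F#4 Eb5

The Eb clarinet sounds a minor third above written, so the written part must be a minor third below concert — transpose each note down.
Fb5 to Db5
F4 to D4
E4 to C#4
Cb5 to Ab4
B#5 to G##5
A4 to F#4
Gb5 to Eb5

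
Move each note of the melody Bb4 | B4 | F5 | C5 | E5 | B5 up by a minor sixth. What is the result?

Gb5 G5 Db6 Ab5 C6 G6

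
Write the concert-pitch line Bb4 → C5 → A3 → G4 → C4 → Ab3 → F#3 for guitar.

Bb5 C6 A4 G5 C5 Ab4 F#4

Written C4 sounds as C3 on the guitar, so concert pitches are written a perfect octave up.
Bb4 gives Bb5
C5 gives C6
A3 gives A4
G4 gives G5
C4 gives C5
Ab3 gives Ab4
F#3 gives F#4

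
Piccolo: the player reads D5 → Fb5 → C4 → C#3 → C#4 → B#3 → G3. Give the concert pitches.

D6 Fb6 C5 C#4 C#5 B#4 G4

The piccolo sounds a perfect octave above written, so transpose each written note up a perfect octave.
D5 -> D6
Fb5 -> Fb6
C4 -> C5
C#3 -> C#4
C#4 -> C#5
B#3 -> B#4
G3 -> G4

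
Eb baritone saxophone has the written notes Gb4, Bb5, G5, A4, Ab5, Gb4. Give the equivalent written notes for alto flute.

Ebb3 Gb4 Eb4 F3 Fb4 Ebb3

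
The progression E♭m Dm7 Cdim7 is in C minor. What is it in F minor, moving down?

C minor down to F minor is a perfect fifth; each chord root moves by that interval while the quality stays the same.
E♭m: root E♭ down a perfect fifth → Ab, giving Abm.
Dm7: root D down a perfect fifth → G, giving Gm7.
Cdim7: root C down a perfect fifth → F, giving Fdim7.

Abm Gm7 Fdim7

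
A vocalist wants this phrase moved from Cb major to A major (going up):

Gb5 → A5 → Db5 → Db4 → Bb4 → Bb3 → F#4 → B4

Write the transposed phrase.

From Cb up to A is an augmented sixth; apply that to each pitch.
Gb5 gives E6
A5 gives F##6
Db5 gives B5
Db4 gives B4
Bb4 gives G#5
Bb3 gives G#4
F#4 gives D##5
B4 gives G##5

E6 F##6 B5 B4 G#5 G#4 D##5 G##5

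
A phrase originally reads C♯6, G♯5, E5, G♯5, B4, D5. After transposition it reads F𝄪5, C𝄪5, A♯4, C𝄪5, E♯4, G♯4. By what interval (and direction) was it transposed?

From C#6 to F##5 is 5 letter names — a fifth of some quality.
F##5 to C#6 is 6 semitones, which makes it a diminished fifth; the second version is lower, so the direction is down.
Checking another pair — D5 → G#4 — gives the same interval.

down a diminished fifth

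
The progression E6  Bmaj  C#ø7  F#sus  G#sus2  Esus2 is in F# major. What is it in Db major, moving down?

F# major down to Db major is an augmented third; each chord root moves by that interval while the quality stays the same.
E6: root E down an augmented third → Cb, giving Cb6.
Bmaj: root B down an augmented third → Gb, giving Gbmaj.
C#ø7: root C# down an augmented third → Ab, giving Abø7.
F#sus: root F# down an augmented third → Db, giving Dbsus.
G#sus2: root G# down an augmented third → Eb, giving Ebsus2.
Esus2: root E down an augmented third → Cb, giving Cbsus2.

Cb6 Gbmaj Abø7 Dbsus Ebsus2 Cbsus2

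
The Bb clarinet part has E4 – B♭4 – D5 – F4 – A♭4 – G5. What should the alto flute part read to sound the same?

G4 Db5 F5 Ab4 Cb5 Bb5

First find concert pitch: the Bb clarinet sounds a major second below written, so E4 B♭4 D5 F4 A♭4 G5 sounds D4 Ab4 C5 Eb4 Gb4 F5.
Then write for alto flute: it sounds a perfect fourth below written, so the part must be a perfect fourth above concert.
D4 → G4
Ab4 → Db5
C5 → F5
Eb4 → Ab4
Gb4 → Cb5
F5 → Bb5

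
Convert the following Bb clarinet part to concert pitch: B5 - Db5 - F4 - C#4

The Bb clarinet sounds a major second below written, so transpose each written note down a major second.
B5 → A5
Db5 → Cb5
F4 → Eb4
C#4 → B3

A5 Cb5 Eb4 B3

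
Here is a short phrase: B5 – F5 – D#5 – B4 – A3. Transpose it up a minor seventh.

A6 Eb6 C#6 A5 G4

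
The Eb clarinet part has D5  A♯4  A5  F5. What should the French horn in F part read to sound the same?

First find concert pitch: the Eb clarinet sounds a minor third above written, so D5 A♯4 A5 F5 sounds F5 C#5 C6 Ab5.
Then write for French horn in F: it sounds a perfect fifth below written, so the part must be a perfect fifth above concert.
F5 → C6
C#5 → G#5
C6 → G6
Ab5 → Eb6

C6 G#5 G6 Eb6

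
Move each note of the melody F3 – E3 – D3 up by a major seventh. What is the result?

E4 D#4 C#4

A major seventh up from F3 gives E4.
E3 up a major seventh is D#4.
D3: a seventh up reaches C, and 11 semitones makes it C#4.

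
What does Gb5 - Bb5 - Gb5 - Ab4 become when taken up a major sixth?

Eb6 G6 Eb6 F5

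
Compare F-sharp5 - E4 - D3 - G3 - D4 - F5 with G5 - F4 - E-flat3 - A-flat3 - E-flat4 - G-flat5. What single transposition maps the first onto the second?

up a minor second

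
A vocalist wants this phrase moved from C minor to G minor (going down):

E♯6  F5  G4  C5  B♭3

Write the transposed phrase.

From C down to G is a perfect fourth; apply that to each pitch.
E#6 gives B#5
F5 gives C5
G4 gives D4
C5 gives G4
Bb3 gives F3

B#5 C5 D4 G4 F3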